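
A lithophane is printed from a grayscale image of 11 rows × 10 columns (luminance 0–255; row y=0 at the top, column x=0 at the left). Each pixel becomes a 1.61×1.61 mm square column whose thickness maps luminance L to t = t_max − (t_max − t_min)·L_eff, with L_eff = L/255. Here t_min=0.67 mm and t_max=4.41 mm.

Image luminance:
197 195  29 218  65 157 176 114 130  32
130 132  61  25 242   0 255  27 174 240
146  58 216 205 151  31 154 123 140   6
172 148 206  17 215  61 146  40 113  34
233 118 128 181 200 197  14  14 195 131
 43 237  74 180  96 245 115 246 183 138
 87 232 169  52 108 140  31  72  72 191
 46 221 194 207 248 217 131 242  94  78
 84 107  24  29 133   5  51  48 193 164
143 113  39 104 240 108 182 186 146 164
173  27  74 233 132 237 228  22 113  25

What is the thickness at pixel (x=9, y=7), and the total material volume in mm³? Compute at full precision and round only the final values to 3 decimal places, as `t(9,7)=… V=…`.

span = t_max - t_min = 4.41 - 0.67 = 3.740
L(9,7) = 78, L_eff = 78/255 = 0.305882
t(9,7) = 4.41 - 3.740·0.305882 = 3.266
Σt over all 11·10 pixels = 206437/750 ≈ 275.2493333
V = pitch²·Σt = 1.61²·206437/750 = 713.474

t(9,7)=3.266 V=713.474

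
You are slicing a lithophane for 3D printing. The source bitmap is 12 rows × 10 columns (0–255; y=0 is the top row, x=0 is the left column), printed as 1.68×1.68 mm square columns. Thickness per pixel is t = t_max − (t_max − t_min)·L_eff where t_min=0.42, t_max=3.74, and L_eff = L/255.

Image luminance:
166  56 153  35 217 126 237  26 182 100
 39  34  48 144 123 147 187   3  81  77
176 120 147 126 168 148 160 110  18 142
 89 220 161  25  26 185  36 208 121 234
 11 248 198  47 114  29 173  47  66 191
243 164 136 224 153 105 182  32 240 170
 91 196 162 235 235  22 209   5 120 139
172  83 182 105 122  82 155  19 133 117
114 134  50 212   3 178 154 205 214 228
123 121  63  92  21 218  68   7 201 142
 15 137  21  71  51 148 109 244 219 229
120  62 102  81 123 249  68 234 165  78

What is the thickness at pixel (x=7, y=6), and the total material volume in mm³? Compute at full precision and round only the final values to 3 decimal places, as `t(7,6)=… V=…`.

t(7,6)=3.675 V=706.970

span = t_max - t_min = 3.74 - 0.42 = 3.320
L(7,6) = 5, L_eff = 5/255 = 0.019608
t(7,6) = 3.74 - 3.320·0.019608 = 3.675
Σt over all 12·10 pixels = 93932/375 ≈ 250.4853333
V = pitch²·Σt = 1.68²·93932/375 = 706.970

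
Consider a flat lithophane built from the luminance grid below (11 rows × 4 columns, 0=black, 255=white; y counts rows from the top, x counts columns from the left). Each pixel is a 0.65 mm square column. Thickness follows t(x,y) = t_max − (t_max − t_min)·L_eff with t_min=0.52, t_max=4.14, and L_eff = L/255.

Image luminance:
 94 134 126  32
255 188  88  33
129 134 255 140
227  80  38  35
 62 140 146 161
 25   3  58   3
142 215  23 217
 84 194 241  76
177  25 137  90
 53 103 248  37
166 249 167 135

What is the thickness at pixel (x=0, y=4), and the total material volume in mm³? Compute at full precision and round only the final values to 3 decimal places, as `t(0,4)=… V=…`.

t(0,4)=3.260 V=44.784

span = t_max - t_min = 4.14 - 0.52 = 3.620
L(0,4) = 62, L_eff = 62/255 = 0.243137
t(0,4) = 4.14 - 3.620·0.243137 = 3.260
Σt over all 11·4 pixels = 54059/510 ≈ 105.9980392
V = pitch²·Σt = 0.65²·54059/510 = 44.784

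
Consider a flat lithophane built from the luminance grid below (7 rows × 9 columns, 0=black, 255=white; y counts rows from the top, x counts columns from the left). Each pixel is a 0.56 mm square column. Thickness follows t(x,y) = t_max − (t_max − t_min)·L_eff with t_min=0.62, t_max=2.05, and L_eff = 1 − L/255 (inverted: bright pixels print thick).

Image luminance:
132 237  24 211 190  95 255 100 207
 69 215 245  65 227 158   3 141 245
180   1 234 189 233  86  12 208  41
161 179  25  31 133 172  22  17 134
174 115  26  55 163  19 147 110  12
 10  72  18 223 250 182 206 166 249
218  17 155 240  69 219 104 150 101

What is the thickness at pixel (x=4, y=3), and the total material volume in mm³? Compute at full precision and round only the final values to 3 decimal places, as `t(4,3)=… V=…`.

t(4,3)=1.366 V=26.928

span = t_max - t_min = 2.05 - 0.62 = 1.430
L(4,3) = 133, L_eff = 1 - 133/255 = 0.478431 (inverted)
t(4,3) = 2.05 - 1.430·0.478431 = 1.366
Σt over all 7·9 pixels = 128803/1500 ≈ 85.8686667
V = pitch²·Σt = 0.56²·128803/1500 = 26.928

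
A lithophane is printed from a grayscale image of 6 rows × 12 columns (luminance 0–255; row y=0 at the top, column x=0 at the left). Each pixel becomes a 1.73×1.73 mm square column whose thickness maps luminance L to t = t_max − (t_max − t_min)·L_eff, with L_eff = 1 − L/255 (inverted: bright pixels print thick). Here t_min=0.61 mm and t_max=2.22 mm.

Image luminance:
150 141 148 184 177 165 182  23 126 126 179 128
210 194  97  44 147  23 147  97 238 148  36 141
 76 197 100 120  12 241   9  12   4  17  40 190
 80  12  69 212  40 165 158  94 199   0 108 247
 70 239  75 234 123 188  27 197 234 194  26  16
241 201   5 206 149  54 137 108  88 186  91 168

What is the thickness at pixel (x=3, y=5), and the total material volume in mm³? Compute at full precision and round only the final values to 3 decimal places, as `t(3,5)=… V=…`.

span = t_max - t_min = 2.22 - 0.61 = 1.610
L(3,5) = 206, L_eff = 1 - 206/255 = 0.192157 (inverted)
t(3,5) = 2.22 - 1.610·0.192157 = 1.911
Σt over all 6·12 pixels = 85149/850 ≈ 100.1752941
V = pitch²·Σt = 1.73²·85149/850 = 299.815

t(3,5)=1.911 V=299.815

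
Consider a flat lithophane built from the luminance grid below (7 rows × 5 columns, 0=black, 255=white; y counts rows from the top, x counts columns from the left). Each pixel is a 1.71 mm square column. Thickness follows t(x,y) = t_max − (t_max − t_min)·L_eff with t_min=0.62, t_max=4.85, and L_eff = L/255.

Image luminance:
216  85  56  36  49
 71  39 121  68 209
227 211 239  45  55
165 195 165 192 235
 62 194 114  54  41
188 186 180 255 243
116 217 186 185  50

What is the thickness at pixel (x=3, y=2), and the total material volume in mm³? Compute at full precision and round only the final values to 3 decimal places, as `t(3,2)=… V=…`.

span = t_max - t_min = 4.85 - 0.62 = 4.230
L(3,2) = 45, L_eff = 45/255 = 0.176471
t(3,2) = 4.85 - 4.230·0.176471 = 4.104
Σt over all 7·5 pixels = 29797/340 ≈ 87.6382353
V = pitch²·Σt = 1.71²·29797/340 = 256.263

t(3,2)=4.104 V=256.263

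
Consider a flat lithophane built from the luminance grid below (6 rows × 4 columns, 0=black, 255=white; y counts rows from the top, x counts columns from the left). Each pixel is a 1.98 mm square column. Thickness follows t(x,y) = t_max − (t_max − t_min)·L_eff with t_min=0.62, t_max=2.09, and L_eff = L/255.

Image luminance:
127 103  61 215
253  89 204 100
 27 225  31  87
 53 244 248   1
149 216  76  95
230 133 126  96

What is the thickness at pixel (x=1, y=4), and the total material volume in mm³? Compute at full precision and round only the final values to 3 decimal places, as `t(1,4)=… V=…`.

t(1,4)=0.845 V=124.576

span = t_max - t_min = 2.09 - 0.62 = 1.470
L(1,4) = 216, L_eff = 216/255 = 0.847059
t(1,4) = 2.09 - 1.470·0.847059 = 0.845
Σt over all 6·4 pixels = 270099/8500 ≈ 31.7763529
V = pitch²·Σt = 1.98²·270099/8500 = 124.576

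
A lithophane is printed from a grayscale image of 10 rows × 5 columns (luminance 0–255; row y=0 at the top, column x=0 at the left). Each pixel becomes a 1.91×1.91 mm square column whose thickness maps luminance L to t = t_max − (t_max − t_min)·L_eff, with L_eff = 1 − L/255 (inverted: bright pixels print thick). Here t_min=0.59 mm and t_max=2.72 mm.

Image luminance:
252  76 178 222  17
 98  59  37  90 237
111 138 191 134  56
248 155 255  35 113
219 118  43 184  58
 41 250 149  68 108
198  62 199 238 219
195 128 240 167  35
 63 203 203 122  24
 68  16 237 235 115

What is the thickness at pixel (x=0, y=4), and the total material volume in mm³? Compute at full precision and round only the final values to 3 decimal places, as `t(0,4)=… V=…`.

t(0,4)=2.419 V=318.092

span = t_max - t_min = 2.72 - 0.59 = 2.130
L(0,4) = 219, L_eff = 1 - 219/255 = 0.141176 (inverted)
t(0,4) = 2.72 - 2.130·0.141176 = 2.419
Σt over all 10·5 pixels = 741147/8500 ≈ 87.1937647
V = pitch²·Σt = 1.91²·741147/8500 = 318.092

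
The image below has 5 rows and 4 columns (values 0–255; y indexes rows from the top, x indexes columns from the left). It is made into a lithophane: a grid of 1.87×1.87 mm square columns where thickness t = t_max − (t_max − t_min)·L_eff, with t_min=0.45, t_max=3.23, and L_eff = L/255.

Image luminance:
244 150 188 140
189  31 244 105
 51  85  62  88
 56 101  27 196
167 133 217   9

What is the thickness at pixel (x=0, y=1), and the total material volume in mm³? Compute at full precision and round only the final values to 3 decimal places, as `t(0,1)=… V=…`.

t(0,1)=1.170 V=131.240

span = t_max - t_min = 3.23 - 0.45 = 2.780
L(0,1) = 189, L_eff = 189/255 = 0.741176
t(0,1) = 3.23 - 2.780·0.741176 = 1.170
Σt over all 5·4 pixels = 478513/12750 ≈ 37.5304314
V = pitch²·Σt = 1.87²·478513/12750 = 131.240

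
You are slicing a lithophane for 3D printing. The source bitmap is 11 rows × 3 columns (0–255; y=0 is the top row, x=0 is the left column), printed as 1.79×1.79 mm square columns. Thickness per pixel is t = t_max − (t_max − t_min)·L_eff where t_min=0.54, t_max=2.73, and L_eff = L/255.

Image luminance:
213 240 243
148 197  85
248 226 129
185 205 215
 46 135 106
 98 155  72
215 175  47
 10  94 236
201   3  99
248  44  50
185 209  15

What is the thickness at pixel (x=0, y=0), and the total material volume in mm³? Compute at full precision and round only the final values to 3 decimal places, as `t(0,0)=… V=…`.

t(0,0)=0.901 V=157.206

span = t_max - t_min = 2.73 - 0.54 = 2.190
L(0,0) = 213, L_eff = 213/255 = 0.835294
t(0,0) = 2.73 - 2.190·0.835294 = 0.901
Σt over all 11·3 pixels = 49.064
V = pitch²·Σt = 1.79²·49.064 = 157.206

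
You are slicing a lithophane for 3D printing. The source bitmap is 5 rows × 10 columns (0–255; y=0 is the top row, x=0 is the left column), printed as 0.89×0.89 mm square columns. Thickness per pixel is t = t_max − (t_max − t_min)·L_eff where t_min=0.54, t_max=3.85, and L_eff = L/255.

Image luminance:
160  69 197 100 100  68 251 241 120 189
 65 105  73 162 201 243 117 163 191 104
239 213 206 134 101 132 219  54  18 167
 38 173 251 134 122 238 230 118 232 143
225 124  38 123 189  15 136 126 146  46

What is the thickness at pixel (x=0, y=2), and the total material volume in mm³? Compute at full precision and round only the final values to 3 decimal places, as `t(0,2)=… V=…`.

t(0,2)=0.748 V=77.947

span = t_max - t_min = 3.85 - 0.54 = 3.310
L(0,2) = 239, L_eff = 239/255 = 0.937255
t(0,2) = 3.85 - 3.310·0.937255 = 0.748
Σt over all 5·10 pixels = 2509331/25500 ≈ 98.4051373
V = pitch²·Σt = 0.89²·2509331/25500 = 77.947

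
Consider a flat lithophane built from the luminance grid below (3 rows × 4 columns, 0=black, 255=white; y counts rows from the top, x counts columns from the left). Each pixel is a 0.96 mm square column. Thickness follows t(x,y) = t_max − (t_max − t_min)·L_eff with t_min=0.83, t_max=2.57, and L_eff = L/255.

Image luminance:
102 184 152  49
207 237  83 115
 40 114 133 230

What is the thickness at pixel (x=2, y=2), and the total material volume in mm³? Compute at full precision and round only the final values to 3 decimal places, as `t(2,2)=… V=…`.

t(2,2)=1.662 V=18.071

span = t_max - t_min = 2.57 - 0.83 = 1.740
L(2,2) = 133, L_eff = 133/255 = 0.521569
t(2,2) = 2.57 - 1.740·0.521569 = 1.662
Σt over all 3·4 pixels = 41668/2125 ≈ 19.6084706
V = pitch²·Σt = 0.96²·41668/2125 = 18.071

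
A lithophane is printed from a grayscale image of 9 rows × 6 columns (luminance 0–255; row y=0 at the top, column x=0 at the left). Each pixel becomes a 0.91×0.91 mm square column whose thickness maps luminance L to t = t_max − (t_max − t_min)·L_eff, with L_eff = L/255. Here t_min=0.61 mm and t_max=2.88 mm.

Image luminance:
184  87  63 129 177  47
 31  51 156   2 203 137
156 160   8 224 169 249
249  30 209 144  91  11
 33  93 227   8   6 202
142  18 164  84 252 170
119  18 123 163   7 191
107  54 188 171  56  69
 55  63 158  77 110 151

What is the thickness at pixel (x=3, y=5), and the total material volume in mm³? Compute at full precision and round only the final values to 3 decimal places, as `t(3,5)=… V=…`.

t(3,5)=2.132 V=82.742

span = t_max - t_min = 2.88 - 0.61 = 2.270
L(3,5) = 84, L_eff = 84/255 = 0.329412
t(3,5) = 2.88 - 2.270·0.329412 = 2.132
Σt over all 9·6 pixels = 424653/4250 ≈ 99.9183529
V = pitch²·Σt = 0.91²·424653/4250 = 82.742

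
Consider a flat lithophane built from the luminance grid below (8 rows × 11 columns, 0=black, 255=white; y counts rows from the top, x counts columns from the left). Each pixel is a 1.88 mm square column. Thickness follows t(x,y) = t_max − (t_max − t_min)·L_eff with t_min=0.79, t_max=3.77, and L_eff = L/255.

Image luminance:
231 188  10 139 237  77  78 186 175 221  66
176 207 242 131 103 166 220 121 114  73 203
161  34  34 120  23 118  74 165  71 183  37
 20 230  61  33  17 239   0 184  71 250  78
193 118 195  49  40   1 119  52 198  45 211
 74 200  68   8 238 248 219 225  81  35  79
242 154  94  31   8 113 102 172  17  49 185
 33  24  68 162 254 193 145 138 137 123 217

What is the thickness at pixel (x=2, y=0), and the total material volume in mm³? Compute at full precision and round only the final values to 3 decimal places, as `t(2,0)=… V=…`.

t(2,0)=3.653 V=721.368

span = t_max - t_min = 3.77 - 0.79 = 2.980
L(2,0) = 10, L_eff = 10/255 = 0.039216
t(2,0) = 3.77 - 2.980·0.039216 = 3.653
Σt over all 8·11 pixels = 1301132/6375 ≈ 204.0991373
V = pitch²·Σt = 1.88²·1301132/6375 = 721.368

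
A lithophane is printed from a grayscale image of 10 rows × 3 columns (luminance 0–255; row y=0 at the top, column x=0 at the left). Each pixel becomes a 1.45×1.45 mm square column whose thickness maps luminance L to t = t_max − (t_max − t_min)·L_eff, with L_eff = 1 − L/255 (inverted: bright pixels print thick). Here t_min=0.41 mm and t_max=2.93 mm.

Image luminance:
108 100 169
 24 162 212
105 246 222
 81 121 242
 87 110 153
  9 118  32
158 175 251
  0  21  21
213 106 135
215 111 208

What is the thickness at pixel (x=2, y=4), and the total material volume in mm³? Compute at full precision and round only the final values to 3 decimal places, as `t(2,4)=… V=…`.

t(2,4)=1.922 V=107.205

span = t_max - t_min = 2.93 - 0.41 = 2.520
L(2,4) = 153, L_eff = 1 - 153/255 = 0.400000 (inverted)
t(2,4) = 2.93 - 2.520·0.400000 = 1.922
Σt over all 10·3 pixels = 43341/850 ≈ 50.9894118
V = pitch²·Σt = 1.45²·43341/850 = 107.205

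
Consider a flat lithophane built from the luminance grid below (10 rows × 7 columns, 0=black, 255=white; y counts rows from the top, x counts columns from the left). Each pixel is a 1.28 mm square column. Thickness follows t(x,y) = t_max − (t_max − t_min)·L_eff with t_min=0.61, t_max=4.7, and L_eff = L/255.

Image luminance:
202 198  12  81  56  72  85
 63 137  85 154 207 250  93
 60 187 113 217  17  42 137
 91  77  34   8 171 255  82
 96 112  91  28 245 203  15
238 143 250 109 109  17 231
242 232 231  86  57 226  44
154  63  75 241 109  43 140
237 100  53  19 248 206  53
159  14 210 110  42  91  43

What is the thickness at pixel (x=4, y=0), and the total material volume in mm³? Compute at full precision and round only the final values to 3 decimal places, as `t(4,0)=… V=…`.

span = t_max - t_min = 4.7 - 0.61 = 4.090
L(4,0) = 56, L_eff = 56/255 = 0.219608
t(4,0) = 4.7 - 4.090·0.219608 = 3.802
Σt over all 10·7 pixels = 1623897/8500 ≈ 191.0467059
V = pitch²·Σt = 1.28²·1623897/8500 = 313.011

t(4,0)=3.802 V=313.011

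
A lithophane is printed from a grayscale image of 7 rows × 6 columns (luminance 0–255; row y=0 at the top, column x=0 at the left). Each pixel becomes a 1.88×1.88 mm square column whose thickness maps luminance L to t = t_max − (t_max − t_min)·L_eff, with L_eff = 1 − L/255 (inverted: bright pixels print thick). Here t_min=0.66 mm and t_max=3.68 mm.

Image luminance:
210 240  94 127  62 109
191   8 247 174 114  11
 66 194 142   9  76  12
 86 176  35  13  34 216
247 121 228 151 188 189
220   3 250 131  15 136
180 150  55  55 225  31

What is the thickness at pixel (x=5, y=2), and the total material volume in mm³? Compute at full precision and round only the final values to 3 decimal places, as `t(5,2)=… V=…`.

span = t_max - t_min = 3.68 - 0.66 = 3.020
L(5,2) = 12, L_eff = 1 - 12/255 = 0.952941 (inverted)
t(5,2) = 3.68 - 3.020·0.952941 = 0.802
Σt over all 7·6 pixels = 1141801/12750 ≈ 89.5530196
V = pitch²·Σt = 1.88²·1141801/12750 = 316.516

t(5,2)=0.802 V=316.516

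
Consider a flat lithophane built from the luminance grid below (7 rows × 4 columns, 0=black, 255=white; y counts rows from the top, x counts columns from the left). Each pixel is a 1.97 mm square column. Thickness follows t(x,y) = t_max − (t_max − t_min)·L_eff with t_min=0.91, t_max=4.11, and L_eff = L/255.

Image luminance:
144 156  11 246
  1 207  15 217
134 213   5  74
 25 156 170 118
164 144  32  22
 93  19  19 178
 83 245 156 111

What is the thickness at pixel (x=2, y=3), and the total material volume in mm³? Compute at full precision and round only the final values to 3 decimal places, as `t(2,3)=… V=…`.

span = t_max - t_min = 4.11 - 0.91 = 3.200
L(2,3) = 170, L_eff = 170/255 = 0.666667
t(2,3) = 4.11 - 3.200·0.666667 = 1.977
Σt over all 7·4 pixels = 96199/1275 ≈ 75.4501961
V = pitch²·Σt = 1.97²·96199/1275 = 292.815

t(2,3)=1.977 V=292.815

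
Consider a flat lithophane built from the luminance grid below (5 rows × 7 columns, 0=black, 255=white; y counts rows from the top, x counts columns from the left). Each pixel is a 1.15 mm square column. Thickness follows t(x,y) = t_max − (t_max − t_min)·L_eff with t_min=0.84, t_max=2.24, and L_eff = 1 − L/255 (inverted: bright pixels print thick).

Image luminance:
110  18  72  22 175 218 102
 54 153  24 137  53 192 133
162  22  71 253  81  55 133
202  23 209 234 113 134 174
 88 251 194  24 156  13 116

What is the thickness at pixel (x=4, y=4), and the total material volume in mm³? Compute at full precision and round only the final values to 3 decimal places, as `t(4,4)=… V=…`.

span = t_max - t_min = 2.24 - 0.84 = 1.400
L(4,4) = 156, L_eff = 1 - 156/255 = 0.388235 (inverted)
t(4,4) = 2.24 - 1.400·0.388235 = 1.696
Σt over all 5·7 pixels = 66682/1275 ≈ 52.2996078
V = pitch²·Σt = 1.15²·66682/1275 = 69.166

t(4,4)=1.696 V=69.166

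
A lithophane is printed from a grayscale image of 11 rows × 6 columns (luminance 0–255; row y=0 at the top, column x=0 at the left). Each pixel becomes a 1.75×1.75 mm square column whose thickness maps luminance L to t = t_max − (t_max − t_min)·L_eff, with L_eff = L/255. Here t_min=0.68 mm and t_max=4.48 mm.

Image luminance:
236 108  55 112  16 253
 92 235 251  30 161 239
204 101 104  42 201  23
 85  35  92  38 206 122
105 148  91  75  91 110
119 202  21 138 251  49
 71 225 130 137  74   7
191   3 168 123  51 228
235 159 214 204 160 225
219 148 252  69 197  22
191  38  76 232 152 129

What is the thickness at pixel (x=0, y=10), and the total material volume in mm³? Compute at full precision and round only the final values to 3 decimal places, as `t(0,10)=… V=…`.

t(0,10)=1.634 V=505.236

span = t_max - t_min = 4.48 - 0.68 = 3.800
L(0,10) = 191, L_eff = 191/255 = 0.749020
t(0,10) = 4.48 - 3.800·0.749020 = 1.634
Σt over all 11·6 pixels = 210343/1275 ≈ 164.9749020
V = pitch²·Σt = 1.75²·210343/1275 = 505.236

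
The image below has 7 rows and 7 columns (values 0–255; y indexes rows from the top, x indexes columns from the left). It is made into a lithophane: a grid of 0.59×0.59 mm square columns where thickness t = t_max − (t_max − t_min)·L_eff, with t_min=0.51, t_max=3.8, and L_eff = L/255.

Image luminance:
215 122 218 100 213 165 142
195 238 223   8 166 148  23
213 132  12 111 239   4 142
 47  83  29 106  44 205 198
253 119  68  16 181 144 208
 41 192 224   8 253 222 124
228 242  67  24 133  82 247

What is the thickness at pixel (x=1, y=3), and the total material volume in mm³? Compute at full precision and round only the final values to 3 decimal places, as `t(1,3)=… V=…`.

t(1,3)=2.729 V=34.200

span = t_max - t_min = 3.8 - 0.51 = 3.290
L(1,3) = 83, L_eff = 83/255 = 0.325490
t(1,3) = 3.8 - 3.290·0.325490 = 2.729
Σt over all 7·7 pixels = 147371/1500 ≈ 98.2473333
V = pitch²·Σt = 0.59²·147371/1500 = 34.200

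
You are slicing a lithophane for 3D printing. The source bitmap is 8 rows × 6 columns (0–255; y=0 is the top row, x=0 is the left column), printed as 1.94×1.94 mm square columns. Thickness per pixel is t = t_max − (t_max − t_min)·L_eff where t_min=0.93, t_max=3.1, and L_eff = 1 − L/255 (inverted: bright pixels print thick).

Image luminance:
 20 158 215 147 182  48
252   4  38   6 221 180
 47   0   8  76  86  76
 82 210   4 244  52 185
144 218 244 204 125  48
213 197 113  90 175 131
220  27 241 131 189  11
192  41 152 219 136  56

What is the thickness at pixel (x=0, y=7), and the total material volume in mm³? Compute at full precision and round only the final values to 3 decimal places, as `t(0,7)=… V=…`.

span = t_max - t_min = 3.1 - 0.93 = 2.170
L(0,7) = 192, L_eff = 1 - 192/255 = 0.247059 (inverted)
t(0,7) = 3.1 - 2.170·0.247059 = 2.564
Σt over all 8·6 pixels = 1226453/12750 ≈ 96.1923922
V = pitch²·Σt = 1.94²·1226453/12750 = 362.030

t(0,7)=2.564 V=362.030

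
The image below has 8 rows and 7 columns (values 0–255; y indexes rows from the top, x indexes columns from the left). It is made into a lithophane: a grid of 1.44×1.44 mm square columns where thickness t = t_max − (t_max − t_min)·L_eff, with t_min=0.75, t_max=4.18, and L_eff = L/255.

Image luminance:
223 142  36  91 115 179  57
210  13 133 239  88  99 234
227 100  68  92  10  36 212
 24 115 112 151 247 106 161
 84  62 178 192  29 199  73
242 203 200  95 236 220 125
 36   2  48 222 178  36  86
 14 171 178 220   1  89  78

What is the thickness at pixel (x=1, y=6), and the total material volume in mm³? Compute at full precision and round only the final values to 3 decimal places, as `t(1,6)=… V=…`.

span = t_max - t_min = 4.18 - 0.75 = 3.430
L(1,6) = 2, L_eff = 2/255 = 0.007843
t(1,6) = 4.18 - 3.430·0.007843 = 4.153
Σt over all 8·7 pixels = 1187403/8500 ≈ 139.6944706
V = pitch²·Σt = 1.44²·1187403/8500 = 289.670

t(1,6)=4.153 V=289.670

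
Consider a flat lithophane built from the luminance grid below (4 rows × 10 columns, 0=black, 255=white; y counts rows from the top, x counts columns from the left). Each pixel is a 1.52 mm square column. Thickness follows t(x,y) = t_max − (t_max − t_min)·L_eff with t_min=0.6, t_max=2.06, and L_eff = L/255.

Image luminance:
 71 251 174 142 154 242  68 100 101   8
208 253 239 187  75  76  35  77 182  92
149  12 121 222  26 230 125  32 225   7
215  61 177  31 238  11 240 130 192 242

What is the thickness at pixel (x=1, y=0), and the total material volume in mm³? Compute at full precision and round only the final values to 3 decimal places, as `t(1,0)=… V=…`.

t(1,0)=0.623 V=118.667

span = t_max - t_min = 2.06 - 0.6 = 1.460
L(1,0) = 251, L_eff = 251/255 = 0.984314
t(1,0) = 2.06 - 1.460·0.984314 = 0.623
Σt over all 4·10 pixels = 218289/4250 ≈ 51.3621176
V = pitch²·Σt = 1.52²·218289/4250 = 118.667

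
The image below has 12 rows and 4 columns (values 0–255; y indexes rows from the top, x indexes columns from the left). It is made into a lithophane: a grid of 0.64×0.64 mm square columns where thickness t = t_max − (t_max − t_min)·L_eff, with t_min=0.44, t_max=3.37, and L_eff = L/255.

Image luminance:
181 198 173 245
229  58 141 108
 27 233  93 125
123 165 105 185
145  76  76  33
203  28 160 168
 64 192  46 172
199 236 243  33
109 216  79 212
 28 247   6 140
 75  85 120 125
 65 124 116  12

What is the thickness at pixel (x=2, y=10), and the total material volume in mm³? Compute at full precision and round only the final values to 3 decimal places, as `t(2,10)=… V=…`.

span = t_max - t_min = 3.37 - 0.44 = 2.930
L(2,10) = 120, L_eff = 120/255 = 0.470588
t(2,10) = 3.37 - 2.930·0.470588 = 1.991
Σt over all 12·4 pixels = 90.268
V = pitch²·Σt = 0.64²·90.268 = 36.974

t(2,10)=1.991 V=36.974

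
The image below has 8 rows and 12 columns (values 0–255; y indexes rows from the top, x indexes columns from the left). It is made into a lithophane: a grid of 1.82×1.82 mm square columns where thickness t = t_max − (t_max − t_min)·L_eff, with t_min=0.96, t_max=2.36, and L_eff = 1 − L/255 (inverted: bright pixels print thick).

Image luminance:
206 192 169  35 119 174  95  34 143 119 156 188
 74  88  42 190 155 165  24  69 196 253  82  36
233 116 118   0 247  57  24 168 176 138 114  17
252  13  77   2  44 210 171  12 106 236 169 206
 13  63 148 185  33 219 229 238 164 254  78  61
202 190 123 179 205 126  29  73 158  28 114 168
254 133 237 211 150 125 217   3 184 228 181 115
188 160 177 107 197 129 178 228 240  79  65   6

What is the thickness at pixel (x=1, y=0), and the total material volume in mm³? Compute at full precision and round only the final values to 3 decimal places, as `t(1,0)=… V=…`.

span = t_max - t_min = 2.36 - 0.96 = 1.400
L(1,0) = 192, L_eff = 1 - 192/255 = 0.247059 (inverted)
t(1,0) = 2.36 - 1.400·0.247059 = 2.014
Σt over all 8·12 pixels = 208378/1275 ≈ 163.4337255
V = pitch²·Σt = 1.82²·208378/1275 = 541.358

t(1,0)=2.014 V=541.358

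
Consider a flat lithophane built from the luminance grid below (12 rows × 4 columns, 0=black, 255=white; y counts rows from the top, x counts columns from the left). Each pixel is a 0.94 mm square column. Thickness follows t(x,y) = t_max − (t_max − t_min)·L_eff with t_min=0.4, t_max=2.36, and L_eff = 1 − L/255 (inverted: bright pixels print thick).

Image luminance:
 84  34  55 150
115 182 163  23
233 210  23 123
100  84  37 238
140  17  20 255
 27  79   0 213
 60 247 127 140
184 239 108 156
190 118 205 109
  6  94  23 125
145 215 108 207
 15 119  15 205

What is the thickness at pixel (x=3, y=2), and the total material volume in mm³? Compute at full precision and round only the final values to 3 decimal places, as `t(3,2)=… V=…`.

span = t_max - t_min = 2.36 - 0.4 = 1.960
L(3,2) = 123, L_eff = 1 - 123/255 = 0.517647 (inverted)
t(3,2) = 2.36 - 1.960·0.517647 = 1.345
Σt over all 12·4 pixels = 80977/1275 ≈ 63.5113725
V = pitch²·Σt = 0.94²·80977/1275 = 56.119

t(3,2)=1.345 V=56.119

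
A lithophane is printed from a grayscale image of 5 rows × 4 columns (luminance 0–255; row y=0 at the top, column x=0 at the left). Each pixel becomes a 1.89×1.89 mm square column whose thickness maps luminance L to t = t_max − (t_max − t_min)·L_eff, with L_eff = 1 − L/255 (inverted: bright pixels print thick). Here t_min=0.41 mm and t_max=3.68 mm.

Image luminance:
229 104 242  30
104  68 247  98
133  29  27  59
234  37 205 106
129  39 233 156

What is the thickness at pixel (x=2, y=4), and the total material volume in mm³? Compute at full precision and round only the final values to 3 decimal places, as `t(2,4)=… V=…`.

span = t_max - t_min = 3.68 - 0.41 = 3.270
L(2,4) = 233, L_eff = 1 - 233/255 = 0.086275 (inverted)
t(2,4) = 3.68 - 3.270·0.086275 = 3.398
Σt over all 5·4 pixels = 343181/8500 ≈ 40.3742353
V = pitch²·Σt = 1.89²·343181/8500 = 144.221

t(2,4)=3.398 V=144.221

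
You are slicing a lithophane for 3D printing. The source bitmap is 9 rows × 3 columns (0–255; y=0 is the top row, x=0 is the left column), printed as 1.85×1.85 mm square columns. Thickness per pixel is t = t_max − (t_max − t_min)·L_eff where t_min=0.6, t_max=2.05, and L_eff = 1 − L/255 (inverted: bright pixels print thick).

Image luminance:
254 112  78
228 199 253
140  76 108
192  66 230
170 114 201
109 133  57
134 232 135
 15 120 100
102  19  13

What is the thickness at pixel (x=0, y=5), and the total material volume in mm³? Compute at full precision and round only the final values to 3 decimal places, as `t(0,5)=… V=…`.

span = t_max - t_min = 2.05 - 0.6 = 1.450
L(0,5) = 109, L_eff = 1 - 109/255 = 0.572549 (inverted)
t(0,5) = 2.05 - 1.450·0.572549 = 1.220
Σt over all 9·3 pixels = 18673/510 ≈ 36.6137255
V = pitch²·Σt = 1.85²·18673/510 = 125.310

t(0,5)=1.220 V=125.310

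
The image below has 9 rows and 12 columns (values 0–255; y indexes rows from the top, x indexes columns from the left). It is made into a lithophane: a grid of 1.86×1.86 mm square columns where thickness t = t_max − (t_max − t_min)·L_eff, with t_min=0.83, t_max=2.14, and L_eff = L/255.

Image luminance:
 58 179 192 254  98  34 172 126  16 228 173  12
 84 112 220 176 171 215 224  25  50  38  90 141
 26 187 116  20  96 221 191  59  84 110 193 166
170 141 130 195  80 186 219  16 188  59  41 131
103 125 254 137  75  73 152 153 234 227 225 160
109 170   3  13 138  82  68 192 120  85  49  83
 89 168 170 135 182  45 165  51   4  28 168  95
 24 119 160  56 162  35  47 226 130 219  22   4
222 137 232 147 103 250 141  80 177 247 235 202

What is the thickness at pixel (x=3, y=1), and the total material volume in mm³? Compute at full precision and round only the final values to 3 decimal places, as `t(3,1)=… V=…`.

span = t_max - t_min = 2.14 - 0.83 = 1.310
L(3,1) = 176, L_eff = 176/255 = 0.690196
t(3,1) = 2.14 - 1.310·0.690196 = 1.236
Σt over all 9·12 pixels = 204157/1275 ≈ 160.1231373
V = pitch²·Σt = 1.86²·204157/1275 = 553.962

t(3,1)=1.236 V=553.962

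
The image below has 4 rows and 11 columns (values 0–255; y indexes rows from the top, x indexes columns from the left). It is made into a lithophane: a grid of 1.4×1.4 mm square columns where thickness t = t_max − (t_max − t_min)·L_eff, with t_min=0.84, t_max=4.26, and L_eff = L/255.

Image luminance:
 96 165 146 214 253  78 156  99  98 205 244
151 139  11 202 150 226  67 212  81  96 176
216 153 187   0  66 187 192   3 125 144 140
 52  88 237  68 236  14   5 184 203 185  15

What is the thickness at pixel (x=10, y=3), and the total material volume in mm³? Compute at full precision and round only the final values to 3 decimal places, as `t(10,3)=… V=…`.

span = t_max - t_min = 4.26 - 0.84 = 3.420
L(10,3) = 15, L_eff = 15/255 = 0.058824
t(10,3) = 4.26 - 3.420·0.058824 = 4.059
Σt over all 4·11 pixels = 91323/850 ≈ 107.4388235
V = pitch²·Σt = 1.4²·91323/850 = 210.580

t(10,3)=4.059 V=210.580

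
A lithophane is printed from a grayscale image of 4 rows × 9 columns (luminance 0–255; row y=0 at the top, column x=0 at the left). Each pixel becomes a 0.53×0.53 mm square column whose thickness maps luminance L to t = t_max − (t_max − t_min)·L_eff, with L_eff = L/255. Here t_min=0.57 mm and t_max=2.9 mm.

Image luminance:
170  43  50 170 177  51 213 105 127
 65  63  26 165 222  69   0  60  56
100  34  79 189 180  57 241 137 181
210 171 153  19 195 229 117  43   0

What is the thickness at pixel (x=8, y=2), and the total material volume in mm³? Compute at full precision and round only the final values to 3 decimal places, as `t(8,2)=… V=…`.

span = t_max - t_min = 2.9 - 0.57 = 2.330
L(8,2) = 181, L_eff = 181/255 = 0.709804
t(8,2) = 2.9 - 2.330·0.709804 = 1.246
Σt over all 4·9 pixels = 563763/8500 ≈ 66.3250588
V = pitch²·Σt = 0.53²·563763/8500 = 18.631

t(8,2)=1.246 V=18.631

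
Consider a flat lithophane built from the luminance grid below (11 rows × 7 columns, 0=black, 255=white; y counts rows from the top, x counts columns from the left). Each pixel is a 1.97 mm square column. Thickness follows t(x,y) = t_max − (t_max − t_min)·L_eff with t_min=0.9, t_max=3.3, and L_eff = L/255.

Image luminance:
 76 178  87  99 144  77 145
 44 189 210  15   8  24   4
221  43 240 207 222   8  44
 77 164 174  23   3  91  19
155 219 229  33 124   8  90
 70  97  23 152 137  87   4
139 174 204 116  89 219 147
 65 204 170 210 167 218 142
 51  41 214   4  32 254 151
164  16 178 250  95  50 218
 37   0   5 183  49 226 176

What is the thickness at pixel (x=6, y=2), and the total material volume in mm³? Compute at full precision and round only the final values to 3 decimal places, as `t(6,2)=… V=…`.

t(6,2)=2.886 V=660.251

span = t_max - t_min = 3.3 - 0.9 = 2.400
L(6,2) = 44, L_eff = 44/255 = 0.172549
t(6,2) = 3.3 - 2.400·0.172549 = 2.886
Σt over all 11·7 pixels = 144609/850 ≈ 170.1282353
V = pitch²·Σt = 1.97²·144609/850 = 660.251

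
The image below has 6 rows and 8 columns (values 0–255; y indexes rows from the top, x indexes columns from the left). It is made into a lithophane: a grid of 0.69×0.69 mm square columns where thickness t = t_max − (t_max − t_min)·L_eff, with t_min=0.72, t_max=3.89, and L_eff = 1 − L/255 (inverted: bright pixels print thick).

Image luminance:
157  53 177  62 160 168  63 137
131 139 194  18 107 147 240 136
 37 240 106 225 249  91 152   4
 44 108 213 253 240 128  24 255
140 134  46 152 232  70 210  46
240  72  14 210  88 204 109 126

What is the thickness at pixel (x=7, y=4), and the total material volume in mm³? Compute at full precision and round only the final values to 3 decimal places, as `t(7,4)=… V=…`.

t(7,4)=1.292 V=55.227

span = t_max - t_min = 3.89 - 0.72 = 3.170
L(7,4) = 46, L_eff = 1 - 46/255 = 0.819608 (inverted)
t(7,4) = 3.89 - 3.170·0.819608 = 1.292
Σt over all 6·8 pixels = 2957947/25500 ≈ 115.9979216
V = pitch²·Σt = 0.69²·2957947/25500 = 55.227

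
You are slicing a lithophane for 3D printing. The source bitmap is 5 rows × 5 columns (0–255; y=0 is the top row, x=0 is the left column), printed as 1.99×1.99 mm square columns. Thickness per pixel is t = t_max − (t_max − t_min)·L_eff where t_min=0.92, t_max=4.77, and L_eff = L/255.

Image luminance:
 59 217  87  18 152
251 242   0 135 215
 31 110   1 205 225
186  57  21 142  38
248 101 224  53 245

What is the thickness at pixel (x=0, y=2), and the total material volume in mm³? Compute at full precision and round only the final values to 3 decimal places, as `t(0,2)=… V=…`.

t(0,2)=4.302 V=277.148

span = t_max - t_min = 4.77 - 0.92 = 3.850
L(0,2) = 31, L_eff = 31/255 = 0.121569
t(0,2) = 4.77 - 3.850·0.121569 = 4.302
Σt over all 5·5 pixels = 89231/1275 ≈ 69.9850980
V = pitch²·Σt = 1.99²·89231/1275 = 277.148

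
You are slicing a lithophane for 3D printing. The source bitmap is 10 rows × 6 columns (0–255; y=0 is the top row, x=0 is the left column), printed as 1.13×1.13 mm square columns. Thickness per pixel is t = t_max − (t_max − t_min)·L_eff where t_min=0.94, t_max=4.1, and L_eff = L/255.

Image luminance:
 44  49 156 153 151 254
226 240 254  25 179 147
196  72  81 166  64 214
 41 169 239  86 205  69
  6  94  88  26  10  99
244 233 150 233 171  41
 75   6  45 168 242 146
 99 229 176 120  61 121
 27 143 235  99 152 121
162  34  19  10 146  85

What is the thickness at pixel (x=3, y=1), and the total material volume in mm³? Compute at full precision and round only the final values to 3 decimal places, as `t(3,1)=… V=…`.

t(3,1)=3.790 V=193.922

span = t_max - t_min = 4.1 - 0.94 = 3.160
L(3,1) = 25, L_eff = 25/255 = 0.098039
t(3,1) = 4.1 - 3.160·0.098039 = 3.790
Σt over all 10·6 pixels = 322722/2125 ≈ 151.8691765
V = pitch²·Σt = 1.13²·322722/2125 = 193.922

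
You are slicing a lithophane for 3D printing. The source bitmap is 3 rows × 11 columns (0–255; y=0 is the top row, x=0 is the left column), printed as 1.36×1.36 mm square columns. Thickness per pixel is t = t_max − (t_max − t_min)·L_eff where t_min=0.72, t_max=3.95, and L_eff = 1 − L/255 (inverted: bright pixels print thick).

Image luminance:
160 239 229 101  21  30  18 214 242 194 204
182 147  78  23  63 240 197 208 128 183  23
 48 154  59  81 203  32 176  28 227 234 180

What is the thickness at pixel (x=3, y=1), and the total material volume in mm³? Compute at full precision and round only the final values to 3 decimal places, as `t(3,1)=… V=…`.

span = t_max - t_min = 3.95 - 0.72 = 3.230
L(3,1) = 23, L_eff = 1 - 23/255 = 0.909804 (inverted)
t(3,1) = 3.95 - 3.230·0.909804 = 1.011
Σt over all 3·11 pixels = 61007/750 ≈ 81.3426667
V = pitch²·Σt = 1.36²·61007/750 = 150.451

t(3,1)=1.011 V=150.451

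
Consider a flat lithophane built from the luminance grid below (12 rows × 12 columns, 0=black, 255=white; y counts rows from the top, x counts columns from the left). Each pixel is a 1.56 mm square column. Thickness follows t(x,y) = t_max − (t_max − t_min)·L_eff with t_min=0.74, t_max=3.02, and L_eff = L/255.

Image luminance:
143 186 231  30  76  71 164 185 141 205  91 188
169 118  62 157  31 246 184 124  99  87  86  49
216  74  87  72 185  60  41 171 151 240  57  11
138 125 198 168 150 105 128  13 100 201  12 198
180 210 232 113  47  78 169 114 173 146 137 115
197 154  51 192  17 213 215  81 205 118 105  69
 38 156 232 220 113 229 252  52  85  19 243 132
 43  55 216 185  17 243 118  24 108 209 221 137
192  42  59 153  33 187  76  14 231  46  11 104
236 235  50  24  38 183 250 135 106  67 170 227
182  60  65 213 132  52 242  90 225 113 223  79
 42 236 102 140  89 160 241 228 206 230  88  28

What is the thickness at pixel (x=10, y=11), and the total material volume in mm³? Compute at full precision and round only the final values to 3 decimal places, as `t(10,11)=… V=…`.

t(10,11)=2.233 V=644.093

span = t_max - t_min = 3.02 - 0.74 = 2.280
L(10,11) = 88, L_eff = 88/255 = 0.345098
t(10,11) = 3.02 - 2.280·0.345098 = 2.233
Σt over all 12·12 pixels = 562417/2125 ≈ 264.6668235
V = pitch²·Σt = 1.56²·562417/2125 = 644.093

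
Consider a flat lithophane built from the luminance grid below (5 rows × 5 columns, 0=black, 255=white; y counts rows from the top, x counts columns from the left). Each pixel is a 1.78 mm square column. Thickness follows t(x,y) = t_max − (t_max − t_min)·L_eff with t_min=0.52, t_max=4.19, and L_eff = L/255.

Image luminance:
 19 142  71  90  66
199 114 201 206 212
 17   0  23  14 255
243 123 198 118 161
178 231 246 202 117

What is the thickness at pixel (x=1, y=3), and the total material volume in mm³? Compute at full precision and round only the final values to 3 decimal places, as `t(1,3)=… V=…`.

t(1,3)=2.420 V=174.752

span = t_max - t_min = 4.19 - 0.52 = 3.670
L(1,3) = 123, L_eff = 123/255 = 0.482353
t(1,3) = 4.19 - 3.670·0.482353 = 2.420
Σt over all 5·5 pixels = 1406443/25500 ≈ 55.1546275
V = pitch²·Σt = 1.78²·1406443/25500 = 174.752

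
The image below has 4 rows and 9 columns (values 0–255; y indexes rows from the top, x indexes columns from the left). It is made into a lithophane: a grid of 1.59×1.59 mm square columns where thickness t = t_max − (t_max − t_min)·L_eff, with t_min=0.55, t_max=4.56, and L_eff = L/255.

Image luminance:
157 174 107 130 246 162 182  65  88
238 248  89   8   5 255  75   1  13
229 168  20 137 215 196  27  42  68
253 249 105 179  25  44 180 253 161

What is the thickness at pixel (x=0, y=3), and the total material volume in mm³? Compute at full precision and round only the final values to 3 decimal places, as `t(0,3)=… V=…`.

span = t_max - t_min = 4.56 - 0.55 = 4.010
L(0,3) = 253, L_eff = 253/255 = 0.992157
t(0,3) = 4.56 - 4.010·0.992157 = 0.581
Σt over all 4·9 pixels = 88.772
V = pitch²·Σt = 1.59²·88.772 = 224.424

t(0,3)=0.581 V=224.424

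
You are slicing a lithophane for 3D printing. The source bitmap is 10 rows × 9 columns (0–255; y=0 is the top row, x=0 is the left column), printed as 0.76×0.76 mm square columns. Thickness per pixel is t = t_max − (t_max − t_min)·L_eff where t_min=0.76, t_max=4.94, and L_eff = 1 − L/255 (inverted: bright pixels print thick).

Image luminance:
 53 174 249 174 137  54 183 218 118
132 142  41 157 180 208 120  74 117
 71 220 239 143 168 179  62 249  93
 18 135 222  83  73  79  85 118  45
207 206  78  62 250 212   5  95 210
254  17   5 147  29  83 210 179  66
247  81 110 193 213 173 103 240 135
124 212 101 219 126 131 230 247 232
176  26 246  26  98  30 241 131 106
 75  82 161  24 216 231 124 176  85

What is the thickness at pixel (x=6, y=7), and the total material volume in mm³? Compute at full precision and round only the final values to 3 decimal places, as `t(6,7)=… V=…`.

span = t_max - t_min = 4.94 - 0.76 = 4.180
L(6,7) = 230, L_eff = 1 - 230/255 = 0.098039 (inverted)
t(6,7) = 4.94 - 4.180·0.098039 = 4.530
Σt over all 10·9 pixels = 3484391/12750 ≈ 273.2855686
V = pitch²·Σt = 0.76²·3484391/12750 = 157.850

t(6,7)=4.530 V=157.850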